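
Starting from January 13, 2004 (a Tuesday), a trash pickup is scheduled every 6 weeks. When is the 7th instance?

September 21, 2004

The 7th occurrence is 6 intervals after the first: 6 × 42 = 252 days after January 13, 2004.
January has 31 days — 18 days to the end of January leaves 234.
February has 29 days (205 left).
March has 31 days (174 left).
April has 30 days (144 left).
May has 31 days (113 left).
June has 30 days (83 left).
July has 31 days (52 left).
August has 31 days (21 left).
21 days into September → September 21, 2004.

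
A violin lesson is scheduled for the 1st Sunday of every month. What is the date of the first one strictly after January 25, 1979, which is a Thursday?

February 4, 1979

January 1979 starts on a Monday, so its 1st Sunday is January 7, 1979 (6 days in).
That is not after January 25, 1979, so look at February 1979.
February 1979 starts on a Thursday, so its 1st Sunday is February 4, 1979 (3 days in).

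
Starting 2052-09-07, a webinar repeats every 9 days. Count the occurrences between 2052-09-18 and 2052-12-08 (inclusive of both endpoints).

Occurrences land 9·i days after 2052-09-07 for i = 0, 1, 2, …
2052-09-18 is 11 days after the start; 11 ÷ 9 = 1 remainder 2; since the remainder is 2, round up to i = 2. First occurrence in the window: #3 on 2052-09-25 (2×9 = 18 days in).
2052-12-08 is 92 days after the start; 92 ÷ 9 = 10 remainder 2. Last occurrence in the window: #11 on 2052-12-06.
Occurrences #3 through #11: 9 in total.

9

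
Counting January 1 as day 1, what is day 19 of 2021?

2021-01-19

19 into January → January 19.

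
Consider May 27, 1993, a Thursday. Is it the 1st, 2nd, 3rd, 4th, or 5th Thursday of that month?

Day 27 falls in week ⌈27/7⌉ of the month.
Days 1–7 hold the 1st Thursday, 8–14 the 2nd, 15–21 the 3rd, 22–28 the 4th, 29–31 the 5th.
27 is in the range for the 4th.

4th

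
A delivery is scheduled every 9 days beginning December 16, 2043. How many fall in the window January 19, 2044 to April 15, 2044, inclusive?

Occurrences land 9·i days after December 16, 2043 for i = 0, 1, 2, …
January 19, 2044 is 34 days after the start; 34 ÷ 9 = 3 remainder 7; since the remainder is 7, round up to i = 4. First occurrence in the window: #5 on January 21, 2044 (4×9 = 36 days in).
April 15, 2044 is 121 days after the start; 121 ÷ 9 = 13 remainder 4. Last occurrence in the window: #14 on April 11, 2044.
Occurrences #5 through #14: 10 in total.

10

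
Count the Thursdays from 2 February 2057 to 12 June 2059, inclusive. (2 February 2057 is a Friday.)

123

2 February 2057 is a Friday; the first Thursday on or after it is 8 February 2057 (6 days later).
From 8 February 2057 to 12 June 2059: 326 + 365 + 163 = 854 days (rest of 2057, 2058, to 12 June 2059 in 2059).
854 ÷ 7 = 122 full weeks with remainder 0, so 122 more Thursdays after the first → 123.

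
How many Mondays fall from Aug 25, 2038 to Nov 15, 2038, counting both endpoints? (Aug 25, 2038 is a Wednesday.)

Aug 25, 2038 is a Wednesday; the first Monday on or after it is Aug 30, 2038 (5 days later).
From Aug 30, 2038 to Nov 15, 2038: 1 + 30 + 31 + 15 = 77 days (rest of Aug, Sep, Oct, Nov).
77 ÷ 7 = 11 full weeks with remainder 0, so 11 more Mondays after the first → 12.

12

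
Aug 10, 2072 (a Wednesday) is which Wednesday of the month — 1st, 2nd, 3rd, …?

Day 10 falls in week ⌈10/7⌉ of the month.
Days 1–7 hold the 1st Wednesday, 8–14 the 2nd, 15–21 the 3rd, 22–28 the 4th, 29–31 the 5th.
10 is in the range for the 2nd.

2nd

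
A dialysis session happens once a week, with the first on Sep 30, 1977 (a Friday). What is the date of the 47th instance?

Aug 18, 1978

The 47th occurrence is 46 intervals after the first: 46 × 7 = 322 days after Sep 30, 1977.
Sep has 30 days — 0 days to the end of Sep leaves 322.
Oct has 31 days (291 left).
Nov has 30 days (261 left).
Dec has 31 days (230 left).
Jan has 31 days (199 left).
Feb has 28 days (171 left).
Mar has 31 days (140 left).
Apr has 30 days (110 left).
May has 31 days (79 left).
Jun has 30 days (49 left).
Jul has 31 days (18 left).
18 days into Aug → Aug 18, 1978.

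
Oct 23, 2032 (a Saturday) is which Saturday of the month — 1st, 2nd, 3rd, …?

Day 23 falls in week ⌈23/7⌉ of the month.
Days 1–7 hold the 1st Saturday, 8–14 the 2nd, 15–21 the 3rd, 22–28 the 4th, 29–31 the 5th.
23 is in the range for the 4th.

4th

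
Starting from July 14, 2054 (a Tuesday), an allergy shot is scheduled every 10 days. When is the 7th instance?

The 7th occurrence is 6 intervals after the first: 6 × 10 = 60 days after July 14, 2054.
July has 31 days — 17 days to the end of July leaves 43.
August has 31 days (12 left).
12 days into September → September 12, 2054.

September 12, 2054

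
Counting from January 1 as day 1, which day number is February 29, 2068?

Days in months before February: 31 = 31.
Plus 29 days into February → day 60.

60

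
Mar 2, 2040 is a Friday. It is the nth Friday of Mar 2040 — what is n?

Day 2 falls in week ⌈2/7⌉ of the month.
Days 1–7 hold the 1st Friday, 8–14 the 2nd, 15–21 the 3rd, 22–28 the 4th, 29–31 the 5th.
2 is in the range for the 1st.

1st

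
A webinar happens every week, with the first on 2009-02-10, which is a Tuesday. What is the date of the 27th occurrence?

The 27th occurrence is 26 intervals after the first: 26 × 7 = 182 days after 2009-02-10.
February has 28 days — 18 days to the end of February leaves 164.
March has 31 days (133 left).
April has 30 days (103 left).
May has 31 days (72 left).
June has 30 days (42 left).
July has 31 days (11 left).
11 days into August → 2009-08-11.

2009-08-11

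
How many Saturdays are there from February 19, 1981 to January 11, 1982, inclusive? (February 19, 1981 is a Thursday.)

47

February 19, 1981 is a Thursday; the first Saturday on or after it is February 21, 1981 (2 days later).
From February 21, 1981 to January 11, 1982: 313 + 11 = 324 days (rest of 1981, to January 11, 1982 in 1982).
324 ÷ 7 = 46 full weeks with remainder 2, so 46 more Saturdays after the first → 47.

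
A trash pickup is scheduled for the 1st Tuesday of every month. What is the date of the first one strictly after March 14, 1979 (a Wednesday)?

March 1979 starts on a Thursday, so its 1st Tuesday is March 6, 1979 (5 days in).
That is not after March 14, 1979, so look at April 1979.
April 1979 starts on a Sunday, so its 1st Tuesday is April 3, 1979 (2 days in).

April 3, 1979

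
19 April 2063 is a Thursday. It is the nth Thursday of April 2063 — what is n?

Day 19 falls in week ⌈19/7⌉ of the month.
Days 1–7 hold the 1st Thursday, 8–14 the 2nd, 15–21 the 3rd, 22–28 the 4th, 29–31 the 5th.
19 is in the range for the 3rd.

3rd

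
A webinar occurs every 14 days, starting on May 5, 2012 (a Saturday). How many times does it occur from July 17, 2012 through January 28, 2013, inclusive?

14

Occurrences land 14·i days after May 5, 2012 for i = 0, 1, 2, …
July 17, 2012 is 73 days after the start; 73 ÷ 14 = 5 remainder 3; since the remainder is 3, round up to i = 6. First occurrence in the window: #7 on July 28, 2012 (6×14 = 84 days in).
January 28, 2013 is 268 days after the start; 268 ÷ 14 = 19 remainder 2. Last occurrence in the window: #20 on January 26, 2013.
Occurrences #7 through #20: 14 in total.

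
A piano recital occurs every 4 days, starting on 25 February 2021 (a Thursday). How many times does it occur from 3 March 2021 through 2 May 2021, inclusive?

15

Occurrences land 4·i days after 25 February 2021 for i = 0, 1, 2, …
3 March 2021 is 6 days after the start; 6 ÷ 4 = 1 remainder 2; since the remainder is 2, round up to i = 2. First occurrence in the window: #3 on 5 March 2021 (2×4 = 8 days in).
2 May 2021 is 66 days after the start; 66 ÷ 4 = 16 remainder 2. Last occurrence in the window: #17 on 30 April 2021.
Occurrences #3 through #17: 15 in total.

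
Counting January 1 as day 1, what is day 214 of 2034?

2 August 2034

January has 31 days (214 − 31 = 183 remain).
February has 28 days (183 − 28 = 155 remain).
March has 31 days (155 − 31 = 124 remain).
April has 30 days (124 − 30 = 94 remain).
May has 31 days (94 − 31 = 63 remain).
June has 30 days (63 − 30 = 33 remain).
July has 31 days (33 − 31 = 2 remain).
2 into August → August 2.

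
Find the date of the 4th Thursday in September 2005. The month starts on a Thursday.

September 22, 2005

September 2005 begins on a Thursday, so the first Thursday is September 1.
The 4th Thursday is 3 weeks later: 1 + 21 = 22.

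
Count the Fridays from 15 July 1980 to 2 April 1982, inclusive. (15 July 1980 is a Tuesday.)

90

15 July 1980 is a Tuesday; the first Friday on or after it is 18 July 1980 (3 days later).
From 18 July 1980 to 2 April 1982: 166 + 365 + 92 = 623 days (rest of 1980, 1981, to 2 April 1982 in 1982).
623 ÷ 7 = 89 full weeks with remainder 0, so 89 more Fridays after the first → 90.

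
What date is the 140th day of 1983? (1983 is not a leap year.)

January has 31 days (140 − 31 = 109 remain).
February has 28 days (109 − 28 = 81 remain).
March has 31 days (81 − 31 = 50 remain).
April has 30 days (50 − 30 = 20 remain).
20 into May → May 20.

20 May 1983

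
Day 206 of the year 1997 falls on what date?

Jan has 31 days (206 − 31 = 175 remain).
Feb has 28 days (175 − 28 = 147 remain).
Mar has 31 days (147 − 31 = 116 remain).
Apr has 30 days (116 − 30 = 86 remain).
May has 31 days (86 − 31 = 55 remain).
Jun has 30 days (55 − 30 = 25 remain).
25 into Jul → Jul 25.

Jul 25, 1997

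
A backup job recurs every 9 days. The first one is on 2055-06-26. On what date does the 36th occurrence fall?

2056-05-06

The 36th occurrence is 35 intervals after the first: 35 × 9 = 315 days after 2055-06-26.
June has 30 days — 4 days to the end of June leaves 311.
July has 31 days (280 left).
August has 31 days (249 left).
September has 30 days (219 left).
October has 31 days (188 left).
November has 30 days (158 left).
December has 31 days (127 left).
January has 31 days (96 left).
February has 29 days (67 left).
March has 31 days (36 left).
April has 30 days (6 left).
6 days into May → 2056-05-06.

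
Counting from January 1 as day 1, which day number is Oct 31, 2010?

Days in months before Oct: 31 + 28 + 31 + 30 + 31 + 30 + 31 + 31 + 30 = 273.
Plus 31 days into Oct → day 304.

304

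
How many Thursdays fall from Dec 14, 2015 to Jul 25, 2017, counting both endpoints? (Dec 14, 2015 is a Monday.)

Dec 14, 2015 is a Monday; the first Thursday on or after it is Dec 17, 2015 (3 days later).
From Dec 17, 2015 to Jul 25, 2017: 14 + 366 + 206 = 586 days (rest of 2015, 2016, to Jul 25, 2017 in 2017).
586 ÷ 7 = 83 full weeks with remainder 5, so 83 more Thursdays after the first → 84.

84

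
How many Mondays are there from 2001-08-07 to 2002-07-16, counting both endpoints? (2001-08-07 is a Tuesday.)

49

2001-08-07 is a Tuesday; the first Monday on or after it is 2001-08-13 (6 days later).
From 2001-08-13 to 2002-07-16: 140 + 197 = 337 days (rest of 2001, to 2002-07-16 in 2002).
337 ÷ 7 = 48 full weeks with remainder 1, so 48 more Mondays after the first → 49.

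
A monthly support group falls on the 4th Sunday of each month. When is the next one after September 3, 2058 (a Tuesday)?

September 22, 2058

September 2058 starts on a Sunday; its first Sunday is the 1st, so the 4th Sunday is the 22nd — September 22, 2058.
September 22, 2058 is after September 3, 2058, so that is the next one.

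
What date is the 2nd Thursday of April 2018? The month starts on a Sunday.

April 12, 2018

April 2018 begins on a Sunday, so the first Thursday is April 5 (4 days later).
The 2nd Thursday is 1 weeks later: 5 + 7 = 12.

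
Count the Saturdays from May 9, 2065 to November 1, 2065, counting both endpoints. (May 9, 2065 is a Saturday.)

26

May 9, 2065 is a Saturday; the first Saturday on or after it is May 9, 2065.
From May 9, 2065 to November 1, 2065: 22 + 30 + 31 + 31 + 30 + 31 + 1 = 176 days (rest of May, June, July, August, September, October, November).
176 ÷ 7 = 25 full weeks with remainder 1, so 25 more Saturdays after the first → 26.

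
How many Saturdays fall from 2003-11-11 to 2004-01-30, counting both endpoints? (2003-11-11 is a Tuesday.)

11

2003-11-11 is a Tuesday; the first Saturday on or after it is 2003-11-15 (4 days later).
From 2003-11-15 to 2004-01-30: 15 + 31 + 30 = 76 days (rest of November, December, January).
76 ÷ 7 = 10 full weeks with remainder 6, so 10 more Saturdays after the first → 11.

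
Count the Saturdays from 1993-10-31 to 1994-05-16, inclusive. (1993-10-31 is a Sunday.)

1993-10-31 is a Sunday; the first Saturday on or after it is 1993-11-06 (6 days later).
From 1993-11-06 to 1994-05-16: 24 + 31 + 31 + 28 + 31 + 30 + 16 = 191 days (rest of November, December, January, February, March, April, May).
191 ÷ 7 = 27 full weeks with remainder 2, so 27 more Saturdays after the first → 28.

28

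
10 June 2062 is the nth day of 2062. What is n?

Days in months before June: 31 + 28 + 31 + 30 + 31 = 151.
Plus 10 days into June → day 161.

161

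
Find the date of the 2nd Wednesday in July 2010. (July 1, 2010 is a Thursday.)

July 2010 begins on a Thursday, so the first Wednesday is July 7 (6 days later).
The 2nd Wednesday is 1 weeks later: 7 + 7 = 14.

2010-07-14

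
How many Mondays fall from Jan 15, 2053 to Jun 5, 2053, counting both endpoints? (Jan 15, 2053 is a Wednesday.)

Jan 15, 2053 is a Wednesday; the first Monday on or after it is Jan 20, 2053 (5 days later).
From Jan 20, 2053 to Jun 5, 2053: 11 + 28 + 31 + 30 + 31 + 5 = 136 days (rest of Jan, Feb, Mar, Apr, May, Jun).
136 ÷ 7 = 19 full weeks with remainder 3, so 19 more Mondays after the first → 20.

20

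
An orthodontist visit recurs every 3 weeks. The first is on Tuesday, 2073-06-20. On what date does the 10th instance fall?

The 10th occurrence is 9 intervals after the first: 9 × 21 = 189 days after 2073-06-20.
June has 30 days — 10 days to the end of June leaves 179.
July has 31 days (148 left).
August has 31 days (117 left).
September has 30 days (87 left).
October has 31 days (56 left).
November has 30 days (26 left).
26 days into December → 2073-12-26.

2073-12-26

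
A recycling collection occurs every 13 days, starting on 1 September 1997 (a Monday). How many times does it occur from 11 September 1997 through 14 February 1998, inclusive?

12

Occurrences land 13·i days after 1 September 1997 for i = 0, 1, 2, …
11 September 1997 is 10 days after the start; 10 ÷ 13 = 0 remainder 10; since the remainder is 10, round up to i = 1. First occurrence in the window: #2 on 14 September 1997 (1×13 = 13 days in).
14 February 1998 is 166 days after the start; 166 ÷ 13 = 12 remainder 10. Last occurrence in the window: #13 on 4 February 1998.
Occurrences #2 through #13: 12 in total.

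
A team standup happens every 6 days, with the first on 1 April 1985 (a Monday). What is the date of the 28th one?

The 28th occurrence is 27 intervals after the first: 27 × 6 = 162 days after 1 April 1985.
April has 30 days — 29 days to the end of April leaves 133.
May has 31 days (102 left).
June has 30 days (72 left).
July has 31 days (41 left).
August has 31 days (10 left).
10 days into September → 10 September 1985.

10 September 1985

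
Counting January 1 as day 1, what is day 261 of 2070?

January has 31 days (261 − 31 = 230 remain).
February has 28 days (230 − 28 = 202 remain).
March has 31 days (202 − 31 = 171 remain).
April has 30 days (171 − 30 = 141 remain).
May has 31 days (141 − 31 = 110 remain).
June has 30 days (110 − 30 = 80 remain).
July has 31 days (80 − 31 = 49 remain).
August has 31 days (49 − 31 = 18 remain).
18 into September → September 18.

18 September 2070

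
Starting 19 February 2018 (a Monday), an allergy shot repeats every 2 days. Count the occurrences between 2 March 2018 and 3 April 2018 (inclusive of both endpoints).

Occurrences land 2·i days after 19 February 2018 for i = 0, 1, 2, …
2 March 2018 is 11 days after the start; 11 ÷ 2 = 5 remainder 1; since the remainder is 1, round up to i = 6. First occurrence in the window: #7 on 3 March 2018 (6×2 = 12 days in).
3 April 2018 is 43 days after the start; 43 ÷ 2 = 21 remainder 1. Last occurrence in the window: #22 on 2 April 2018.
Occurrences #7 through #22: 16 in total.

16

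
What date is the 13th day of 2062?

13 into Jan → Jan 13.

Jan 13, 2062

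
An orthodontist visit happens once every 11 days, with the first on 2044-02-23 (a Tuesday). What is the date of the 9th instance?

2044-05-21

The 9th occurrence is 8 intervals after the first: 8 × 11 = 88 days after 2044-02-23.
February has 29 days — 6 days to the end of February leaves 82.
March has 31 days (51 left).
April has 30 days (21 left).
21 days into May → 2044-05-21.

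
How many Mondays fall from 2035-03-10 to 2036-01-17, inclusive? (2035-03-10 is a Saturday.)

2035-03-10 is a Saturday; the first Monday on or after it is 2035-03-12 (2 days later).
From 2035-03-12 to 2036-01-17: 19 + 30 + 31 + 30 + 31 + 31 + 30 + 31 + 30 + 31 + 17 = 311 days (rest of March, April, May, June, July, August, September, October, November, December, January).
311 ÷ 7 = 44 full weeks with remainder 3, so 44 more Mondays after the first → 45.

45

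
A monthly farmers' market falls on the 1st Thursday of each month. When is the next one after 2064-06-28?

June 2064 starts on a Sunday, so its 1st Thursday is 2064-06-05 (4 days in).
That is not after 2064-06-28, so look at July 2064.
July 2064 starts on a Tuesday, so its 1st Thursday is 2064-07-03 (2 days in).

2064-07-03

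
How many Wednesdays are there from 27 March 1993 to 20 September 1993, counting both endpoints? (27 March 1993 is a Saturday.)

25

27 March 1993 is a Saturday; the first Wednesday on or after it is 31 March 1993 (4 days later).
From 31 March 1993 to 20 September 1993: 0 + 30 + 31 + 30 + 31 + 31 + 20 = 173 days (rest of March, April, May, June, July, August, September).
173 ÷ 7 = 24 full weeks with remainder 5, so 24 more Wednesdays after the first → 25.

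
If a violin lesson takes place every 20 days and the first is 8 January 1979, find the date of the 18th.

The 18th occurrence is 17 intervals after the first: 17 × 20 = 340 days after 8 January 1979.
January has 31 days — 23 days to the end of January leaves 317.
February has 28 days (289 left).
March has 31 days (258 left).
April has 30 days (228 left).
May has 31 days (197 left).
June has 30 days (167 left).
July has 31 days (136 left).
August has 31 days (105 left).
September has 30 days (75 left).
October has 31 days (44 left).
November has 30 days (14 left).
14 days into December → 14 December 1979.

14 December 1979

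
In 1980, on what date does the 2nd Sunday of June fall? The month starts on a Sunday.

June 1980 begins on a Sunday, so the first Sunday is June 1.
The 2nd Sunday is 1 weeks later: 1 + 7 = 8.

1980-06-08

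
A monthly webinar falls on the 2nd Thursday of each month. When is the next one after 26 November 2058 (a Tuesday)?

12 December 2058

November 2058 starts on a Friday; its first Thursday is the 7th, so the 2nd Thursday is the 14th — 14 November 2058.
That is not after 26 November 2058, so look at December 2058.
December 2058 starts on a Sunday; its first Thursday is the 5th, so the 2nd Thursday is the 12th — 12 December 2058.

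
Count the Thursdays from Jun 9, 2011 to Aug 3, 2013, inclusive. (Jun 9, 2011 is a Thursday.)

Jun 9, 2011 is a Thursday; the first Thursday on or after it is Jun 9, 2011.
From Jun 9, 2011 to Aug 3, 2013: 205 + 366 + 215 = 786 days (rest of 2011, 2012, to Aug 3, 2013 in 2013).
786 ÷ 7 = 112 full weeks with remainder 2, so 112 more Thursdays after the first → 113.

113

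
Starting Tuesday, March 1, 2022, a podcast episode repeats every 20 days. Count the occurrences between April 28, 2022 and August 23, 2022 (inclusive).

Occurrences land 20·i days after March 1, 2022 for i = 0, 1, 2, …
April 28, 2022 is 58 days after the start; 58 ÷ 20 = 2 remainder 18; since the remainder is 18, round up to i = 3. First occurrence in the window: #4 on April 30, 2022 (3×20 = 60 days in).
August 23, 2022 is 175 days after the start; 175 ÷ 20 = 8 remainder 15. Last occurrence in the window: #9 on August 8, 2022.
Occurrences #4 through #9: 6 in total.

6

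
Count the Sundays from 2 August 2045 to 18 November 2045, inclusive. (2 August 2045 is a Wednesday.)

2 August 2045 is a Wednesday; the first Sunday on or after it is 6 August 2045 (4 days later).
From 6 August 2045 to 18 November 2045: 25 + 30 + 31 + 18 = 104 days (rest of August, September, October, November).
104 ÷ 7 = 14 full weeks with remainder 6, so 14 more Sundays after the first → 15.

15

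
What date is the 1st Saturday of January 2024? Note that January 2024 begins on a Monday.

January 2024 begins on a Monday, so the first Saturday is January 6 (5 days later).

January 6, 2024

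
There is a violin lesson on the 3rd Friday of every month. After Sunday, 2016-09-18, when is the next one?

September 2016 starts on a Thursday; its first Friday is the 2nd, so the 3rd Friday is the 16th — 2016-09-16.
That is not after 2016-09-18, so look at October 2016.
October 2016 starts on a Saturday; its first Friday is the 7th, so the 3rd Friday is the 21st — 2016-10-21.

2016-10-21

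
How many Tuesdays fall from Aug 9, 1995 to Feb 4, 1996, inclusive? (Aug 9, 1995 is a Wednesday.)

25

Aug 9, 1995 is a Wednesday; the first Tuesday on or after it is Aug 15, 1995 (6 days later).
From Aug 15, 1995 to Feb 4, 1996: 16 + 30 + 31 + 30 + 31 + 31 + 4 = 173 days (rest of Aug, Sep, Oct, Nov, Dec, Jan, Feb).
173 ÷ 7 = 24 full weeks with remainder 5, so 24 more Tuesdays after the first → 25.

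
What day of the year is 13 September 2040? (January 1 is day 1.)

Days in months before September: 31 + 29 + 31 + 30 + 31 + 30 + 31 + 31 = 244.
Plus 13 days into September → day 257.

257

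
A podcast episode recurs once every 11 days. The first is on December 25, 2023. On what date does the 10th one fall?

The 10th occurrence is 9 intervals after the first: 9 × 11 = 99 days after December 25, 2023.
December has 31 days — 6 days to the end of December leaves 93.
January has 31 days (62 left).
February has 29 days (33 left).
March has 31 days (2 left).
2 days into April → April 2, 2024.

April 2, 2024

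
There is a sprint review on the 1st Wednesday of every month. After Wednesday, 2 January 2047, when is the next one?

January 2047 starts on a Tuesday, so its 1st Wednesday is 2 January 2047 (1 day in).
That is not after 2 January 2047, so look at February 2047.
February 2047 starts on a Friday, so its 1st Wednesday is 6 February 2047 (5 days in).

6 February 2047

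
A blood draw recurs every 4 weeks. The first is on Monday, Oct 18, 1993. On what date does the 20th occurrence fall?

The 20th occurrence is 19 intervals after the first: 19 × 28 = 532 days after Oct 18, 1993.
Oct has 31 days — 13 days to the end of Oct leaves 519.
From end of Oct to end of 1993 is 61 days (458 left).
1994 has 365 days (93 left).
Jan has 31 days (62 left).
Feb has 28 days (34 left).
Mar has 31 days (3 left).
3 days into Apr → Apr 3, 1995.

Apr 3, 1995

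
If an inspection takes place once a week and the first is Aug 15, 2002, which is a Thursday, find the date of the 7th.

The 7th occurrence is 6 intervals after the first: 6 × 7 = 42 days after Aug 15, 2002.
Aug has 31 days — 16 days to the end of Aug leaves 26.
26 days into Sep → Sep 26, 2002.

Sep 26, 2002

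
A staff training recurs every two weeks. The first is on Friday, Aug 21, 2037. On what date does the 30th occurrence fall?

Oct 1, 2038

The 30th occurrence is 29 intervals after the first: 29 × 14 = 406 days after Aug 21, 2037.
Aug has 31 days — 10 days to the end of Aug leaves 396.
Sep has 30 days (366 left).
Oct has 31 days (335 left).
Nov has 30 days (305 left).
Dec has 31 days (274 left).
Jan has 31 days (243 left).
Feb has 28 days (215 left).
Mar has 31 days (184 left).
Apr has 30 days (154 left).
May has 31 days (123 left).
Jun has 30 days (93 left).
Jul has 31 days (62 left).
Aug has 31 days (31 left).
Sep has 30 days (1 left).
1 day into Oct → Oct 1, 2038.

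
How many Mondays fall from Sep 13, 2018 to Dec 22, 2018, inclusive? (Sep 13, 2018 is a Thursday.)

14

Sep 13, 2018 is a Thursday; the first Monday on or after it is Sep 17, 2018 (4 days later).
From Sep 17, 2018 to Dec 22, 2018: 13 + 31 + 30 + 22 = 96 days (rest of Sep, Oct, Nov, Dec).
96 ÷ 7 = 13 full weeks with remainder 5, so 13 more Mondays after the first → 14.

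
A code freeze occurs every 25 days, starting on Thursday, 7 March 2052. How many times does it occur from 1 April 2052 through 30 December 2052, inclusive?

Occurrences land 25·i days after 7 March 2052 for i = 0, 1, 2, …
1 April 2052 is 25 days after the start; 25 ÷ 25 = 1 remainder 0. First occurrence in the window: #2 on 1 April 2052 (1×25 = 25 days in).
30 December 2052 is 298 days after the start; 298 ÷ 25 = 11 remainder 23. Last occurrence in the window: #12 on 7 December 2052.
Occurrences #2 through #12: 11 in total.

11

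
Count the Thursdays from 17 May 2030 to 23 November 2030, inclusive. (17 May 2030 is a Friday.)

27

17 May 2030 is a Friday; the first Thursday on or after it is 23 May 2030 (6 days later).
From 23 May 2030 to 23 November 2030: 8 + 30 + 31 + 31 + 30 + 31 + 23 = 184 days (rest of May, June, July, August, September, October, November).
184 ÷ 7 = 26 full weeks with remainder 2, so 26 more Thursdays after the first → 27.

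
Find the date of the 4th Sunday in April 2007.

22 April 2007

April 2007 begins on a Sunday, so the first Sunday is April 1.
The 4th Sunday is 3 weeks later: 1 + 21 = 22.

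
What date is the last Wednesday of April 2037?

2037-04-29

The first Wednesday of April 2037 is April 1.
April 2037 has 30 days. Adding weeks: 1, 8, 15, 22, 29 — the last one ≤ 30 is the 29th.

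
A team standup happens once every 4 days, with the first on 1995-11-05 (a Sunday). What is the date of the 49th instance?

1996-05-15

The 49th occurrence is 48 intervals after the first: 48 × 4 = 192 days after 1995-11-05.
November has 30 days — 25 days to the end of November leaves 167.
December has 31 days (136 left).
January has 31 days (105 left).
February has 29 days (76 left).
March has 31 days (45 left).
April has 30 days (15 left).
15 days into May → 1996-05-15.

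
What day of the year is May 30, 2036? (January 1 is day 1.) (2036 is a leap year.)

Days in months before May: 31 + 29 + 31 + 30 = 121.
Plus 30 days into May → day 151.

151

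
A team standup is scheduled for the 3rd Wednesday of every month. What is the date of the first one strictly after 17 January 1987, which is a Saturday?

January 1987 starts on a Thursday; its first Wednesday is the 7th, so the 3rd Wednesday is the 21st — 21 January 1987.
21 January 1987 is after 17 January 1987, so that is the next one.

21 January 1987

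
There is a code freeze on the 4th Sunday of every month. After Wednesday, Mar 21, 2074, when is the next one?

Mar 25, 2074

Mar 2074 starts on a Thursday; its first Sunday is the 4th, so the 4th Sunday is the 25th — Mar 25, 2074.
Mar 25, 2074 is after Mar 21, 2074, so that is the next one.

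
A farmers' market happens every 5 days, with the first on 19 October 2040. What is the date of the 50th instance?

The 50th occurrence is 49 intervals after the first: 49 × 5 = 245 days after 19 October 2040.
October has 31 days — 12 days to the end of October leaves 233.
November has 30 days (203 left).
December has 31 days (172 left).
January has 31 days (141 left).
February has 28 days (113 left).
March has 31 days (82 left).
April has 30 days (52 left).
May has 31 days (21 left).
21 days into June → 21 June 2041.

21 June 2041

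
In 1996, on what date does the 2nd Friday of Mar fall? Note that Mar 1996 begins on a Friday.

Mar 8, 1996

Mar 1996 begins on a Friday, so the first Friday is Mar 1.
The 2nd Friday is 1 weeks later: 1 + 7 = 8.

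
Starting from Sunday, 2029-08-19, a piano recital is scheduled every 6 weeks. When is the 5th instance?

The 5th occurrence is 4 intervals after the first: 4 × 42 = 168 days after 2029-08-19.
August has 31 days — 12 days to the end of August leaves 156.
September has 30 days (126 left).
October has 31 days (95 left).
November has 30 days (65 left).
December has 31 days (34 left).
January has 31 days (3 left).
3 days into February → 2030-02-03.

2030-02-03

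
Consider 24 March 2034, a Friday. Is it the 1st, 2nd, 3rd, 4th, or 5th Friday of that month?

Day 24 falls in week ⌈24/7⌉ of the month.
Days 1–7 hold the 1st Friday, 8–14 the 2nd, 15–21 the 3rd, 22–28 the 4th, 29–31 the 5th.
24 is in the range for the 4th.

4th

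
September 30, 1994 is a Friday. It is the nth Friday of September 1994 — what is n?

Day 30 falls in week ⌈30/7⌉ of the month.
Days 1–7 hold the 1st Friday, 8–14 the 2nd, 15–21 the 3rd, 22–28 the 4th, 29–31 the 5th.
30 is in the range for the 5th.

5th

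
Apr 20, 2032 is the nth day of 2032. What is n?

111

Days in months before Apr: 31 + 29 + 31 = 91.
Plus 20 days into Apr → day 111.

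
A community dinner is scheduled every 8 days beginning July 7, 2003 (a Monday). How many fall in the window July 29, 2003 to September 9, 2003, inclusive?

6

Occurrences land 8·i days after July 7, 2003 for i = 0, 1, 2, …
July 29, 2003 is 22 days after the start; 22 ÷ 8 = 2 remainder 6; since the remainder is 6, round up to i = 3. First occurrence in the window: #4 on July 31, 2003 (3×8 = 24 days in).
September 9, 2003 is 64 days after the start; 64 ÷ 8 = 8 remainder 0. Last occurrence in the window: #9 on September 9, 2003.
Occurrences #4 through #9: 6 in total.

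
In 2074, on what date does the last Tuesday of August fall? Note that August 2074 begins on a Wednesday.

August 28, 2074

August 2074 begins on a Wednesday, so the first Tuesday is August 7 (6 days later).
August 2074 has 31 days. Adding weeks: 7, 14, 21, 28 — the last one ≤ 31 is the 28th.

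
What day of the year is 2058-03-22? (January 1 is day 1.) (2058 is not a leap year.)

81

Days in months before March: 31 + 28 = 59.
Plus 22 days into March → day 81.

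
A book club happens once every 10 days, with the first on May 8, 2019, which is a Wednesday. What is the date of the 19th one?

The 19th occurrence is 18 intervals after the first: 18 × 10 = 180 days after May 8, 2019.
May has 31 days — 23 days to the end of May leaves 157.
June has 30 days (127 left).
July has 31 days (96 left).
August has 31 days (65 left).
September has 30 days (35 left).
October has 31 days (4 left).
4 days into November → November 4, 2019.

November 4, 2019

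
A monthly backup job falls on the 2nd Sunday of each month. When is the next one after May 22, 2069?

June 9, 2069

May 2069 starts on a Wednesday; its first Sunday is the 5th, so the 2nd Sunday is the 12th — May 12, 2069.
That is not after May 22, 2069, so look at June 2069.
June 2069 starts on a Saturday; its first Sunday is the 2nd, so the 2nd Sunday is the 9th — June 9, 2069.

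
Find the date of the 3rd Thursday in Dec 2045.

The first Thursday of Dec 2045 is Dec 7.
The 3rd Thursday is 2 weeks later: 7 + 14 = 21.

Dec 21, 2045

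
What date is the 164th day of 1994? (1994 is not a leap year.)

1994-06-13

January has 31 days (164 − 31 = 133 remain).
February has 28 days (133 − 28 = 105 remain).
March has 31 days (105 − 31 = 74 remain).
April has 30 days (74 − 30 = 44 remain).
May has 31 days (44 − 31 = 13 remain).
13 into June → June 13.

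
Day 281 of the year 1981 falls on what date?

January has 31 days (281 − 31 = 250 remain).
February has 28 days (250 − 28 = 222 remain).
March has 31 days (222 − 31 = 191 remain).
April has 30 days (191 − 30 = 161 remain).
May has 31 days (161 − 31 = 130 remain).
June has 30 days (130 − 30 = 100 remain).
July has 31 days (100 − 31 = 69 remain).
August has 31 days (69 − 31 = 38 remain).
September has 30 days (38 − 30 = 8 remain).
8 into October → October 8.

8 October 1981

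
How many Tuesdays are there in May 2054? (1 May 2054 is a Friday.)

4

1 May 2054 is a Friday; the first Tuesday on or after it is 5 May 2054 (4 days later).
From 5 May 2054 to 31 May 2054 is 31 − 5 = 26 days.
26 ÷ 7 = 3 full weeks with remainder 5, so 3 more Tuesdays after the first → 4.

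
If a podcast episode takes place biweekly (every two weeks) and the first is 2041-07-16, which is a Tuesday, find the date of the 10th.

The 10th occurrence is 9 intervals after the first: 9 × 14 = 126 days after 2041-07-16.
July has 31 days — 15 days to the end of July leaves 111.
August has 31 days (80 left).
September has 30 days (50 left).
October has 31 days (19 left).
19 days into November → 2041-11-19.

2041-11-19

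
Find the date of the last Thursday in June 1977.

The first Thursday of June 1977 is June 2.
June 1977 has 30 days. Adding weeks: 2, 9, 16, 23, 30 — the last one ≤ 30 is the 30th.

1977-06-30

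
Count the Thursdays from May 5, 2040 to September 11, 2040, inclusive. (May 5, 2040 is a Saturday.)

May 5, 2040 is a Saturday; the first Thursday on or after it is May 10, 2040 (5 days later).
From May 10, 2040 to September 11, 2040: 21 + 30 + 31 + 31 + 11 = 124 days (rest of May, June, July, August, September).
124 ÷ 7 = 17 full weeks with remainder 5, so 17 more Thursdays after the first → 18.

18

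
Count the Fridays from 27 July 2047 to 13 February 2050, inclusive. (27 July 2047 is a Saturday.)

133

27 July 2047 is a Saturday; the first Friday on or after it is 2 August 2047 (6 days later).
From 2 August 2047 to 13 February 2050: 151 + 366 + 365 + 44 = 926 days (rest of 2047, 2048, 2049, to 13 February 2050 in 2050).
926 ÷ 7 = 132 full weeks with remainder 2, so 132 more Fridays after the first → 133.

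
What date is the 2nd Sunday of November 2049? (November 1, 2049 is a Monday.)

14 November 2049

November 2049 begins on a Monday, so the first Sunday is November 7 (6 days later).
The 2nd Sunday is 1 weeks later: 7 + 7 = 14.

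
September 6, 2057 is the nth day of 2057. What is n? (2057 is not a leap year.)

249

Days in months before September: 31 + 28 + 31 + 30 + 31 + 30 + 31 + 31 = 243.
Plus 6 days into September → day 249.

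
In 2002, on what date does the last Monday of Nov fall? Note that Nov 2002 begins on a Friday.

Nov 25, 2002

Nov 2002 begins on a Friday, so the first Monday is Nov 4 (3 days later).
Nov 2002 has 30 days. Adding weeks: 4, 11, 18, 25 — the last one ≤ 30 is the 25th.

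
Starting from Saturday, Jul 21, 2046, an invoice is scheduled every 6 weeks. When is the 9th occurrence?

The 9th occurrence is 8 intervals after the first: 8 × 42 = 336 days after Jul 21, 2046.
Jul has 31 days — 10 days to the end of Jul leaves 326.
Aug has 31 days (295 left).
Sep has 30 days (265 left).
Oct has 31 days (234 left).
Nov has 30 days (204 left).
Dec has 31 days (173 left).
Jan has 31 days (142 left).
Feb has 28 days (114 left).
Mar has 31 days (83 left).
Apr has 30 days (53 left).
May has 31 days (22 left).
22 days into Jun → Jun 22, 2047.

Jun 22, 2047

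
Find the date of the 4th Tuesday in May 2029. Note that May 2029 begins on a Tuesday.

May 22, 2029

May 2029 begins on a Tuesday, so the first Tuesday is May 1.
The 4th Tuesday is 3 weeks later: 1 + 21 = 22.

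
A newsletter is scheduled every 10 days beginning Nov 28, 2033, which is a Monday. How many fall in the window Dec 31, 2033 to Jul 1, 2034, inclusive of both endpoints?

18

Occurrences land 10·i days after Nov 28, 2033 for i = 0, 1, 2, …
Dec 31, 2033 is 33 days after the start; 33 ÷ 10 = 3 remainder 3; since the remainder is 3, round up to i = 4. First occurrence in the window: #5 on Jan 7, 2034 (4×10 = 40 days in).
Jul 1, 2034 is 215 days after the start; 215 ÷ 10 = 21 remainder 5. Last occurrence in the window: #22 on Jun 26, 2034.
Occurrences #5 through #22: 18 in total.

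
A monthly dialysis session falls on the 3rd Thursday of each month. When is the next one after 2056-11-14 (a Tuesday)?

2056-11-16

November 2056 starts on a Wednesday; its first Thursday is the 2nd, so the 3rd Thursday is the 16th — 2056-11-16.
2056-11-16 is after 2056-11-14, so that is the next one.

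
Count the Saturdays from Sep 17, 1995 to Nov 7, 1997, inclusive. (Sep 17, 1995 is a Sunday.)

111

Sep 17, 1995 is a Sunday; the first Saturday on or after it is Sep 23, 1995 (6 days later).
From Sep 23, 1995 to Nov 7, 1997: 99 + 366 + 311 = 776 days (rest of 1995, 1996, to Nov 7, 1997 in 1997).
776 ÷ 7 = 110 full weeks with remainder 6, so 110 more Saturdays after the first → 111.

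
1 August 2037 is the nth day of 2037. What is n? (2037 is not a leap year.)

213

Days in months before August: 31 + 28 + 31 + 30 + 31 + 30 + 31 = 212.
Plus 1 day into August → day 213.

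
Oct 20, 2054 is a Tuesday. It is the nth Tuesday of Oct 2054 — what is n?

Day 20 falls in week ⌈20/7⌉ of the month.
Days 1–7 hold the 1st Tuesday, 8–14 the 2nd, 15–21 the 3rd, 22–28 the 4th, 29–31 the 5th.
20 is in the range for the 3rd.

3rd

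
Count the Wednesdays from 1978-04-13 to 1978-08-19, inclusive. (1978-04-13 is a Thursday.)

1978-04-13 is a Thursday; the first Wednesday on or after it is 1978-04-19 (6 days later).
From 1978-04-19 to 1978-08-19: 11 + 31 + 30 + 31 + 19 = 122 days (rest of April, May, June, July, August).
122 ÷ 7 = 17 full weeks with remainder 3, so 17 more Wednesdays after the first → 18.

18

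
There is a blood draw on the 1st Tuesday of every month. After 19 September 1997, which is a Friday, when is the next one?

September 1997 starts on a Monday, so its 1st Tuesday is 2 September 1997 (1 day in).
That is not after 19 September 1997, so look at October 1997.
October 1997 starts on a Wednesday, so its 1st Tuesday is 7 October 1997 (6 days in).

7 October 1997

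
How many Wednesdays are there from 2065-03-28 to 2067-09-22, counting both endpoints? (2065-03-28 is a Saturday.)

2065-03-28 is a Saturday; the first Wednesday on or after it is 2065-04-01 (4 days later).
From 2065-04-01 to 2067-09-22: 274 + 365 + 265 = 904 days (rest of 2065, 2066, to 2067-09-22 in 2067).
904 ÷ 7 = 129 full weeks with remainder 1, so 129 more Wednesdays after the first → 130.

130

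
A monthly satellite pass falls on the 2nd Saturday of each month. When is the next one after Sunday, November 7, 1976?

November 13, 1976

November 1976 starts on a Monday; its first Saturday is the 6th, so the 2nd Saturday is the 13th — November 13, 1976.
November 13, 1976 is after November 7, 1976, so that is the next one.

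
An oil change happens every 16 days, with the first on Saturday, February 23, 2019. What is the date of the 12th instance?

The 12th occurrence is 11 intervals after the first: 11 × 16 = 176 days after February 23, 2019.
February has 28 days — 5 days to the end of February leaves 171.
March has 31 days (140 left).
April has 30 days (110 left).
May has 31 days (79 left).
June has 30 days (49 left).
July has 31 days (18 left).
18 days into August → August 18, 2019.

August 18, 2019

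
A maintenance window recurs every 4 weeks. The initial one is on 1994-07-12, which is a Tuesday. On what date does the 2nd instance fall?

1994-08-09

The 2nd occurrence is 1 interval after the first: 1 × 28 = 28 days after 1994-07-12.
July has 31 days — 19 days to the end of July leaves 9.
9 days into August → 1994-08-09.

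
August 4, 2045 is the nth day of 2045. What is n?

216

Days in months before August: 31 + 28 + 31 + 30 + 31 + 30 + 31 = 212.
Plus 4 days into August → day 216.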